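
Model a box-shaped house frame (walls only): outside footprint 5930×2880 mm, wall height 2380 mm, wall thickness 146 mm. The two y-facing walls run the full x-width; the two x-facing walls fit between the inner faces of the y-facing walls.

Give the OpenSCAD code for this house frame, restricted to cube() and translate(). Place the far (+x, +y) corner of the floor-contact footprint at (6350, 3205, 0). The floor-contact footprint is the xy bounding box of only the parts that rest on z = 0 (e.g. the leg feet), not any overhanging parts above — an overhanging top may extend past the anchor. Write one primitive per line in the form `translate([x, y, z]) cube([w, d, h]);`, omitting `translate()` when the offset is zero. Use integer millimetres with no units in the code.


translate([420, 325, 0]) cube([5930, 146, 2380]);
translate([420, 3059, 0]) cube([5930, 146, 2380]);
translate([420, 471, 0]) cube([146, 2588, 2380]);
translate([6204, 471, 0]) cube([146, 2588, 2380]);


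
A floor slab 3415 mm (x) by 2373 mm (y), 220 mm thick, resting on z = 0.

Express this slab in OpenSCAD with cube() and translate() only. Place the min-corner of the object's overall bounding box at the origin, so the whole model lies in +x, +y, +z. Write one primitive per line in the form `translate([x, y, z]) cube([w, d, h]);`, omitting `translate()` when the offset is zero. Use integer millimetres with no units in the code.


cube([3415, 2373, 220]);


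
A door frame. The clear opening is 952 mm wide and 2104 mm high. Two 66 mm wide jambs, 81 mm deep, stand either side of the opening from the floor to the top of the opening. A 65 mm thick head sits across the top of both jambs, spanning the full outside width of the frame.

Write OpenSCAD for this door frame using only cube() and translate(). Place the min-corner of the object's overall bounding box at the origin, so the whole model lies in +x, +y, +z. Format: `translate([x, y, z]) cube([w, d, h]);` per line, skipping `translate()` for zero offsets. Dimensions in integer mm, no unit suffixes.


cube([66, 81, 2104]);
translate([1018, 0, 0]) cube([66, 81, 2104]);
translate([0, 0, 2104]) cube([1084, 81, 65]);


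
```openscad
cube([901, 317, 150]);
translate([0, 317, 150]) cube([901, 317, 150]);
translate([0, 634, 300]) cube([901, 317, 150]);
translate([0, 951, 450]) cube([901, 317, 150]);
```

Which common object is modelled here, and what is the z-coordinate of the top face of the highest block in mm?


A staircase. The total rise is 600 mm.

4 identical blocks, each offset up and back from the previous — a staircase. Each step is 150 mm tall and there are 4 of them, so the total rise is 4 × 150 = 600 mm.


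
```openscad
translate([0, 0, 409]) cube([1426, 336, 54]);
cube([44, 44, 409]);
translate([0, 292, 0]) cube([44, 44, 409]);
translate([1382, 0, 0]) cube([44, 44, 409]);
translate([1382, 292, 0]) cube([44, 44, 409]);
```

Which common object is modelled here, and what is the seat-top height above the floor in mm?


A bench. The seat-top height is 463 mm.

A long slab on four corner posts — a bench. The slab sits at z = 409 with thickness 54, so the top is 409 + 54 = 463 mm.


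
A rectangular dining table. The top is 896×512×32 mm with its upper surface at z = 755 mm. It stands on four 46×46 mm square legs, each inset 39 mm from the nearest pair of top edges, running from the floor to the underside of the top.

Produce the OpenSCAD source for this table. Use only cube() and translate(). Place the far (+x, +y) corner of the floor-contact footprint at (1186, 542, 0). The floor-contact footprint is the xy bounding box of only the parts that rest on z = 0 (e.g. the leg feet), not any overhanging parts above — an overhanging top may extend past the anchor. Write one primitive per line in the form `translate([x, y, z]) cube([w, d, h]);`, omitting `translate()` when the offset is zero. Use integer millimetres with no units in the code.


// leg_h = 755 - 32 = 723
translate([329, 69, 723]) cube([896, 512, 32]);
translate([368, 108, 0]) cube([46, 46, 723]);
translate([1140, 108, 0]) cube([46, 46, 723]);
translate([368, 496, 0]) cube([46, 46, 723]);
translate([1140, 496, 0]) cube([46, 46, 723]);


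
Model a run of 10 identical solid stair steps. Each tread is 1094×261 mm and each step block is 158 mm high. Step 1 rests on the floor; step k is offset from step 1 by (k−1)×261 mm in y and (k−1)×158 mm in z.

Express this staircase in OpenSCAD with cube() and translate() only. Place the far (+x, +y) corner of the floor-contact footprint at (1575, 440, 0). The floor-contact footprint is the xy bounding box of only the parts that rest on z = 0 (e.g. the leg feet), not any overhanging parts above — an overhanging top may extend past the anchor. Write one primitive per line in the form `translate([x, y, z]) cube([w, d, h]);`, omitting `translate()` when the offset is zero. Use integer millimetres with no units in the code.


translate([481, 179, 0]) cube([1094, 261, 158]);
translate([481, 440, 158]) cube([1094, 261, 158]);
translate([481, 701, 316]) cube([1094, 261, 158]);
translate([481, 962, 474]) cube([1094, 261, 158]);
translate([481, 1223, 632]) cube([1094, 261, 158]);
translate([481, 1484, 790]) cube([1094, 261, 158]);
translate([481, 1745, 948]) cube([1094, 261, 158]);
translate([481, 2006, 1106]) cube([1094, 261, 158]);
translate([481, 2267, 1264]) cube([1094, 261, 158]);
translate([481, 2528, 1422]) cube([1094, 261, 158]);


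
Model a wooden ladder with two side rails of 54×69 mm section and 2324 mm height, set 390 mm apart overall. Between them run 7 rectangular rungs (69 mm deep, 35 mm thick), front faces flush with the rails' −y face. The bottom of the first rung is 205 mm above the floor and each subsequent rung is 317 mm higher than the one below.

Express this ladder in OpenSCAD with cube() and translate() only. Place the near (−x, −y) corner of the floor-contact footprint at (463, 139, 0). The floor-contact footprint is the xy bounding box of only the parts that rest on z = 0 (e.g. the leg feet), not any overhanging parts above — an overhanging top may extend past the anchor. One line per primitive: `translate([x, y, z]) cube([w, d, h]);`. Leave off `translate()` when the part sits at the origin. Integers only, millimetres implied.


translate([463, 139, 0]) cube([54, 69, 2324]);
translate([799, 139, 0]) cube([54, 69, 2324]);
translate([517, 139, 205]) cube([282, 69, 35]);
translate([517, 139, 522]) cube([282, 69, 35]);
translate([517, 139, 839]) cube([282, 69, 35]);
translate([517, 139, 1156]) cube([282, 69, 35]);
translate([517, 139, 1473]) cube([282, 69, 35]);
translate([517, 139, 1790]) cube([282, 69, 35]);
translate([517, 139, 2107]) cube([282, 69, 35]);


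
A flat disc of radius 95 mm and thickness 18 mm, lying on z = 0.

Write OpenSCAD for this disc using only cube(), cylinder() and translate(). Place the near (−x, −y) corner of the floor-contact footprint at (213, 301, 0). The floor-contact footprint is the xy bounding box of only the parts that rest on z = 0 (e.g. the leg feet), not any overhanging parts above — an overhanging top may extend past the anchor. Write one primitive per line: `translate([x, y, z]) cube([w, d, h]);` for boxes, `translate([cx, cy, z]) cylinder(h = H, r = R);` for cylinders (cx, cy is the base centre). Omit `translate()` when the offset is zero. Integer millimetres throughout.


translate([308, 396, 0]) cylinder(h = 18, r = 95);


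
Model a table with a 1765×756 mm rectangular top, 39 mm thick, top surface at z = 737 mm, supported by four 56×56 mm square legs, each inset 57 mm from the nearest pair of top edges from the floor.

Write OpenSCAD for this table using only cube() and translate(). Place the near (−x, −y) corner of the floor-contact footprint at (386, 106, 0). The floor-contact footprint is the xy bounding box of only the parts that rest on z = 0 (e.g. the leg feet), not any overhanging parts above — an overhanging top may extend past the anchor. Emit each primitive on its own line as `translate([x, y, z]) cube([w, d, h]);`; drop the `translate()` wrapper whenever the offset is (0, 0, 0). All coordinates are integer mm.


translate([329, 49, 698]) cube([1765, 756, 39]);
translate([386, 106, 0]) cube([56, 56, 698]);
translate([1981, 106, 0]) cube([56, 56, 698]);
translate([386, 692, 0]) cube([56, 56, 698]);
translate([1981, 692, 0]) cube([56, 56, 698]);


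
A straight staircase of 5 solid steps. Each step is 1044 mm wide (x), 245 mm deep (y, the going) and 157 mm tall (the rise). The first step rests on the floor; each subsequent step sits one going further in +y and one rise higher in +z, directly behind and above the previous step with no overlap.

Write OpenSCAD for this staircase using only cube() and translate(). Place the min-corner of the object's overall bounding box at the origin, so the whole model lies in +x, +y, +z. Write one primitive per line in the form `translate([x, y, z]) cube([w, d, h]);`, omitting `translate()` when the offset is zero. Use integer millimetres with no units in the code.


cube([1044, 245, 157]);
translate([0, 245, 157]) cube([1044, 245, 157]);
translate([0, 490, 314]) cube([1044, 245, 157]);
translate([0, 735, 471]) cube([1044, 245, 157]);
translate([0, 980, 628]) cube([1044, 245, 157]);


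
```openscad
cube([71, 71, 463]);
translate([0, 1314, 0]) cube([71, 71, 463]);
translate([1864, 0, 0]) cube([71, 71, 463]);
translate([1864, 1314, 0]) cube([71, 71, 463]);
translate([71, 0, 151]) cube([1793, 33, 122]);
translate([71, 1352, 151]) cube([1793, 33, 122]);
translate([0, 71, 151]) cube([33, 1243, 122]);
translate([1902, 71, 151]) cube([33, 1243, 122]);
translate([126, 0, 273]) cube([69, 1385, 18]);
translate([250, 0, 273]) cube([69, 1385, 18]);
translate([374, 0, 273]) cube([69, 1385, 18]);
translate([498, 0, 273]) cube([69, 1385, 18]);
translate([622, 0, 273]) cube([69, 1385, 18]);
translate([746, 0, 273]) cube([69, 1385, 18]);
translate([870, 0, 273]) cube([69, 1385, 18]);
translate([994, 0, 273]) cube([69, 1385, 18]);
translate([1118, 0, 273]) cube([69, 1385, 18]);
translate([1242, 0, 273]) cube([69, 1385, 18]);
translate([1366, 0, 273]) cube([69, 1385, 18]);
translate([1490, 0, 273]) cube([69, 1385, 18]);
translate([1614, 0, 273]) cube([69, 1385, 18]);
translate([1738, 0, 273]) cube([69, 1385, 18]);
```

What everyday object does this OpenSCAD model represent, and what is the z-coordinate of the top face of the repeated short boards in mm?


A bed frame. The slat-top height is 291 mm.

Four posts, four rails, and a row of slats — a bed frame. Slats sit on the rails at z = 151 + 122 = 273; with slat thickness 18, the top is 291 mm.


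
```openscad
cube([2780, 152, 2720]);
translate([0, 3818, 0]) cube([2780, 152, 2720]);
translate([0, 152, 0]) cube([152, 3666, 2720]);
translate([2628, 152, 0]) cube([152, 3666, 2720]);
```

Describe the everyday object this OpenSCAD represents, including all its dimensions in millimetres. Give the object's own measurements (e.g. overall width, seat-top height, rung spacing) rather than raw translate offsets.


The wall frame of a small rectangular building: four walls, each 2720 mm tall and 152 mm thick, enclosing a footprint 2780 mm (x) by 3970 mm (y) outside-to-outside, with no floor or roof. The front and back walls (the −y and +y sides) span the full width; the two side walls fit between them.


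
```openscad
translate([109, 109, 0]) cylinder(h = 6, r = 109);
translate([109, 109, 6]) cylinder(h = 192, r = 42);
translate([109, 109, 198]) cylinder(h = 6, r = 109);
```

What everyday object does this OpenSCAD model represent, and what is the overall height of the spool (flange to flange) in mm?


A spool. The overall height is 204 mm.

Three coaxial cylinders, large–small–large — a spool. Two 6 mm flanges and a 192 mm core give 6 + 192 + 6 = 204 mm.


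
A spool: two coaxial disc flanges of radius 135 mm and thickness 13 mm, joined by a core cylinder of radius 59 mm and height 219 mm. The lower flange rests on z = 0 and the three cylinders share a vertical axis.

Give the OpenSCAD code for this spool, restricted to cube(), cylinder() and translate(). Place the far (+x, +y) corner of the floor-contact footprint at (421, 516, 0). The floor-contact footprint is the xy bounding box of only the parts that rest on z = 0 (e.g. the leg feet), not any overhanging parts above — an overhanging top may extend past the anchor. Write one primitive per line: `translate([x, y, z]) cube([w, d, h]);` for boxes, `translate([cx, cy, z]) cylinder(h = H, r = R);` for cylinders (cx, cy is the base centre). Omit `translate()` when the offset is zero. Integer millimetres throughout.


translate([286, 381, 0]) cylinder(h = 13, r = 135);
translate([286, 381, 13]) cylinder(h = 219, r = 59);
translate([286, 381, 232]) cylinder(h = 13, r = 135);


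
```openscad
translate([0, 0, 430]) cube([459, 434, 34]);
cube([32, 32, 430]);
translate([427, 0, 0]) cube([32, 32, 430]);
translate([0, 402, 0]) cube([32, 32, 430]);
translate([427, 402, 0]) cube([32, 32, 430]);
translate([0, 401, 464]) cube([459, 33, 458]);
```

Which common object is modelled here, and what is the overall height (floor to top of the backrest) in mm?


A chair. The overall height is 922 mm.

A slab on four corner posts with a tall panel at the back — a chair. The seat slab sits at z = 430 with thickness 34, and the 458 mm backrest starts at the seat top, so the overall height is 430 + 34 + 458 = 922 mm.


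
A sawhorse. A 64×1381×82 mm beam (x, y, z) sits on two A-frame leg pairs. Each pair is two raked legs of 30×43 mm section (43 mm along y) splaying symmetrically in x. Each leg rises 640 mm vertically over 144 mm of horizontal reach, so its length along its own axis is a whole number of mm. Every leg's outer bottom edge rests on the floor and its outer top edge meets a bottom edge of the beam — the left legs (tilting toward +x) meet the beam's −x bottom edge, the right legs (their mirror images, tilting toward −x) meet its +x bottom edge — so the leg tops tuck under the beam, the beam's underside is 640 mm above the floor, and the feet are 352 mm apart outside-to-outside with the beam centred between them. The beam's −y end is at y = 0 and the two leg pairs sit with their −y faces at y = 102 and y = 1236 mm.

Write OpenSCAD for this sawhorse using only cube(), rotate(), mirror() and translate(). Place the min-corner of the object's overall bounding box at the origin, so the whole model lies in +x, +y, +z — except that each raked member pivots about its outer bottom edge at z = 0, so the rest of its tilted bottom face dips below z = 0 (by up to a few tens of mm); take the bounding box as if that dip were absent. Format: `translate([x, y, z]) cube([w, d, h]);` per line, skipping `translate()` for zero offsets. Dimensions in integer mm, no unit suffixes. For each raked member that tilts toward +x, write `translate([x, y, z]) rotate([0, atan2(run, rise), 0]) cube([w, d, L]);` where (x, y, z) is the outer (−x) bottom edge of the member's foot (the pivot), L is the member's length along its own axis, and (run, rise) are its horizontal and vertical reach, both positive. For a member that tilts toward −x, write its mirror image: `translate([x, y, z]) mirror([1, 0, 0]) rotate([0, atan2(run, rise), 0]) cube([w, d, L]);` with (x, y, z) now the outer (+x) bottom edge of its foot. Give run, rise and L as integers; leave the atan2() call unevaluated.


// leg length = √(144² + 640²) = 656
// right-leg outer foot x = 2·144 + 64 = 352
// beam min-corner = (144, 0, 640)
translate([144, 0, 640]) cube([64, 1381, 82]);
translate([0, 102, 0]) rotate([0, atan2(144, 640), 0]) cube([30, 43, 656]);
translate([352, 102, 0]) mirror([1, 0, 0]) rotate([0, atan2(144, 640), 0]) cube([30, 43, 656]);
translate([0, 1236, 0]) rotate([0, atan2(144, 640), 0]) cube([30, 43, 656]);
translate([352, 1236, 0]) mirror([1, 0, 0]) rotate([0, atan2(144, 640), 0]) cube([30, 43, 656]);


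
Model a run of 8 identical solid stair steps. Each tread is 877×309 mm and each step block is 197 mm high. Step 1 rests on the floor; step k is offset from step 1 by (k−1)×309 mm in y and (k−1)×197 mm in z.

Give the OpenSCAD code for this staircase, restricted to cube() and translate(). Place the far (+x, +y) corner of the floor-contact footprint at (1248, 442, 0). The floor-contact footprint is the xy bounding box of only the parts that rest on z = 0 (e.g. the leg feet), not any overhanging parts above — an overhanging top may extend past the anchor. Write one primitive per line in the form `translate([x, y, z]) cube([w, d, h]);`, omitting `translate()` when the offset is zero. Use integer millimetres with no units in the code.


translate([371, 133, 0]) cube([877, 309, 197]);
translate([371, 442, 197]) cube([877, 309, 197]);
translate([371, 751, 394]) cube([877, 309, 197]);
translate([371, 1060, 591]) cube([877, 309, 197]);
translate([371, 1369, 788]) cube([877, 309, 197]);
translate([371, 1678, 985]) cube([877, 309, 197]);
translate([371, 1987, 1182]) cube([877, 309, 197]);
translate([371, 2296, 1379]) cube([877, 309, 197]);


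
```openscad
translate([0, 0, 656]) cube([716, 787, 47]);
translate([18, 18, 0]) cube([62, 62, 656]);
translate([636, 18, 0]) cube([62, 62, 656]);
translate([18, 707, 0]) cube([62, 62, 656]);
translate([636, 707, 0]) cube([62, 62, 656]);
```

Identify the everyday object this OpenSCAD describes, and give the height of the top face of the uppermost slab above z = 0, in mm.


A table. The table height is 703 mm.

A 716×787×47 slab sits at z = 656 on four 62 mm square posts — a table. The top surface is at 656 + 47 = 703 mm.


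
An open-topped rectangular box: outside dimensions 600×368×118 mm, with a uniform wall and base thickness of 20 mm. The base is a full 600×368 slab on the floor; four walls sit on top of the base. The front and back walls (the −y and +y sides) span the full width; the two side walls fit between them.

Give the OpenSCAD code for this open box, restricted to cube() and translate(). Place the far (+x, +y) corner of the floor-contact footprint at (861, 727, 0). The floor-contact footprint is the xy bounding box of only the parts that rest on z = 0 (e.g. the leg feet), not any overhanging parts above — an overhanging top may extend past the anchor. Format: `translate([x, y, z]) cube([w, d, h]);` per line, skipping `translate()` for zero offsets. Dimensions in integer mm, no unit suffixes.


translate([261, 359, 0]) cube([600, 368, 20]);
translate([261, 359, 20]) cube([600, 20, 98]);
translate([261, 707, 20]) cube([600, 20, 98]);
translate([261, 379, 20]) cube([20, 328, 98]);
translate([841, 379, 20]) cube([20, 328, 98]);


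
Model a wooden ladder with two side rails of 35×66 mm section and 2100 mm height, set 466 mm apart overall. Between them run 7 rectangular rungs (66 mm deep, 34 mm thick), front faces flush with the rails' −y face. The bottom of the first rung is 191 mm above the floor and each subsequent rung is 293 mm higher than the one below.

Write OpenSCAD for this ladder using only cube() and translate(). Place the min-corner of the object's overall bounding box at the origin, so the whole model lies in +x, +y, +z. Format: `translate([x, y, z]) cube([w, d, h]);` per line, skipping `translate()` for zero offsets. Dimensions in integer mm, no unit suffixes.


// rung span = 466 - 2*35 = 396
// rung[k] z = 191 + k*293
cube([35, 66, 2100]);
translate([431, 0, 0]) cube([35, 66, 2100]);
translate([35, 0, 191]) cube([396, 66, 34]);
translate([35, 0, 484]) cube([396, 66, 34]);
translate([35, 0, 777]) cube([396, 66, 34]);
translate([35, 0, 1070]) cube([396, 66, 34]);
translate([35, 0, 1363]) cube([396, 66, 34]);
translate([35, 0, 1656]) cube([396, 66, 34]);
translate([35, 0, 1949]) cube([396, 66, 34]);


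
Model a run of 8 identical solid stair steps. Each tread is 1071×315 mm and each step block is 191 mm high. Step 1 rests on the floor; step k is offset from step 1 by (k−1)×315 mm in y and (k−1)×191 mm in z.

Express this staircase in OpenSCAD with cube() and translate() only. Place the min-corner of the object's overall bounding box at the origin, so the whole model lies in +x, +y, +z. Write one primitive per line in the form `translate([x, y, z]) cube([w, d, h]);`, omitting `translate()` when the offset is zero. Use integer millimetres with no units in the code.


cube([1071, 315, 191]);
translate([0, 315, 191]) cube([1071, 315, 191]);
translate([0, 630, 382]) cube([1071, 315, 191]);
translate([0, 945, 573]) cube([1071, 315, 191]);
translate([0, 1260, 764]) cube([1071, 315, 191]);
translate([0, 1575, 955]) cube([1071, 315, 191]);
translate([0, 1890, 1146]) cube([1071, 315, 191]);
translate([0, 2205, 1337]) cube([1071, 315, 191]);


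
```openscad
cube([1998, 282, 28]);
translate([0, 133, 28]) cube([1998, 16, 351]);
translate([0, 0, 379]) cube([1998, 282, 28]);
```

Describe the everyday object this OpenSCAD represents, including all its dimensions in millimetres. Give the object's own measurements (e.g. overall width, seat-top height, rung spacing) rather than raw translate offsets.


An I-beam lying along x, 1998 mm long. Overall section height 407 mm. Two flanges 282 mm wide (y) and 28 mm thick, one on the floor and one at the top; a web 16 mm thick runs between them, centred on the flange width.


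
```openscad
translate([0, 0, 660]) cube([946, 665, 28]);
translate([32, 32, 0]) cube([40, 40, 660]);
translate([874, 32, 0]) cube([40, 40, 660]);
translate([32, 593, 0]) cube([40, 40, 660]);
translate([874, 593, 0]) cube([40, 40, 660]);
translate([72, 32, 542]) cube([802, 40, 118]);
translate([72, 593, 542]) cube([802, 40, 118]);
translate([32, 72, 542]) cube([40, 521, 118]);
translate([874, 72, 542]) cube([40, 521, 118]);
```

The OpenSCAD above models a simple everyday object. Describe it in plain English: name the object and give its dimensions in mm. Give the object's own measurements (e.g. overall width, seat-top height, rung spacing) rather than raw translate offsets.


A rectangular dining table. The top is 946×665×28 mm with its upper surface at z = 688 mm. It stands on four 40×40 mm square legs, each inset 32 mm from the nearest pair of top edges, running from the floor to the underside of the top. Four apron rails, 40 mm thick and 118 mm tall, run between adjacent legs with their top edges flush with the underside of the top and their outer faces flush with the legs' outer faces.


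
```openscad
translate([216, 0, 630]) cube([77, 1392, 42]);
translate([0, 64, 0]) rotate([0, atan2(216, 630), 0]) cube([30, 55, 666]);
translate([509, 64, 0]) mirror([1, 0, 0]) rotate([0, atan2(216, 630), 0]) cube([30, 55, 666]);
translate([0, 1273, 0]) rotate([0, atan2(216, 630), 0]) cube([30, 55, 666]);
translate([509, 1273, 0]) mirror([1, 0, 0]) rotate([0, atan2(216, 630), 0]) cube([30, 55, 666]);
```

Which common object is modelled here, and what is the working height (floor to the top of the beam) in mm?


A sawhorse. The overall height is 672 mm.

A beam across two mirrored pairs of raked legs — a sawhorse. The beam's underside is at z = 630 (matching the legs' vertical rise in atan2(216, 630)) and the beam is 42 mm tall, so its top is at 630 + 42 = 672 mm. The raked legs top out at the beam's underside, so that is the highest point.


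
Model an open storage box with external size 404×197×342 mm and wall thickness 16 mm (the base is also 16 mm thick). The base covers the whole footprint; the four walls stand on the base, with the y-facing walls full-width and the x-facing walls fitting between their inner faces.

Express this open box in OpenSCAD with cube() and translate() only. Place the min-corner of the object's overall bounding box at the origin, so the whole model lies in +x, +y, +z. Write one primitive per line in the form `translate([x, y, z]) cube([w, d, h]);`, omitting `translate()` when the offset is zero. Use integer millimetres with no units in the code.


cube([404, 197, 16]);
translate([0, 0, 16]) cube([404, 16, 326]);
translate([0, 181, 16]) cube([404, 16, 326]);
translate([0, 16, 16]) cube([16, 165, 326]);
translate([388, 16, 16]) cube([16, 165, 326]);


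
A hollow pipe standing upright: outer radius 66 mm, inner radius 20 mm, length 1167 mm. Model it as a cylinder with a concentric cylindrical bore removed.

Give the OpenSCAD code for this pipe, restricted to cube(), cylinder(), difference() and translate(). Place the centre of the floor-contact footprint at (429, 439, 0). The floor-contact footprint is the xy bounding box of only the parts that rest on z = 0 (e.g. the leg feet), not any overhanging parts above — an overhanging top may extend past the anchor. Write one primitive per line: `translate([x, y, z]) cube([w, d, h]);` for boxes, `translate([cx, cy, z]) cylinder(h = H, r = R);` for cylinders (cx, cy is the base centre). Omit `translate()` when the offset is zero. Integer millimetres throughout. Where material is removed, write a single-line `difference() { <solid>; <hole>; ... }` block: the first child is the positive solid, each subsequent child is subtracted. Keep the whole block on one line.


difference() { translate([429, 439, 0]) cylinder(h = 1167, r = 66); translate([429, 439, 0]) cylinder(h = 1167, r = 20); }


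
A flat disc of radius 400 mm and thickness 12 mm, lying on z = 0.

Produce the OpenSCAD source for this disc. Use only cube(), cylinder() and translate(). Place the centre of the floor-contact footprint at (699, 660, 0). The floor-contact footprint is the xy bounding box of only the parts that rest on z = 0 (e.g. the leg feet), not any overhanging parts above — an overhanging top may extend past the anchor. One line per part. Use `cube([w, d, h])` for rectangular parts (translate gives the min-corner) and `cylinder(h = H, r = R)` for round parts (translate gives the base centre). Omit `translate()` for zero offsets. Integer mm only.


translate([699, 660, 0]) cylinder(h = 12, r = 400);


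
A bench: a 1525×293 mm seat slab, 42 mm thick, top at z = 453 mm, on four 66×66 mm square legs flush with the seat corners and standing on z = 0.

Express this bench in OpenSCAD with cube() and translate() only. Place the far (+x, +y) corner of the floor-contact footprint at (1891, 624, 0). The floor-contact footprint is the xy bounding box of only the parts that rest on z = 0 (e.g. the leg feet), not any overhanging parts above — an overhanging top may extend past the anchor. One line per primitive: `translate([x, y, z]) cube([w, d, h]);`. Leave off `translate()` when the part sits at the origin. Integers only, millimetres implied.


translate([366, 331, 411]) cube([1525, 293, 42]);
translate([366, 331, 0]) cube([66, 66, 411]);
translate([366, 558, 0]) cube([66, 66, 411]);
translate([1825, 331, 0]) cube([66, 66, 411]);
translate([1825, 558, 0]) cube([66, 66, 411]);


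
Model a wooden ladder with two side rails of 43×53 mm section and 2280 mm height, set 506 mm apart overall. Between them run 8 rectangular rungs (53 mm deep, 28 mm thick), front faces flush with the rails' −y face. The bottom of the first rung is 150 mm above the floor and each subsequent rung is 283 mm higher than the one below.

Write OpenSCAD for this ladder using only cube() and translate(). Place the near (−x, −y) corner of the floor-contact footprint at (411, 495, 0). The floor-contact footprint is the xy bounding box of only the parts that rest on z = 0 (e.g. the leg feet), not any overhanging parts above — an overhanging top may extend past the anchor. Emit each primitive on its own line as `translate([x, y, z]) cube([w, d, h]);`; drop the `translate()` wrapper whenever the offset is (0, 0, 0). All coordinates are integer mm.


// rung span = 506 - 2*43 = 420
// rung[k] z = 150 + k*283
translate([411, 495, 0]) cube([43, 53, 2280]);
translate([874, 495, 0]) cube([43, 53, 2280]);
translate([454, 495, 150]) cube([420, 53, 28]);
translate([454, 495, 433]) cube([420, 53, 28]);
translate([454, 495, 716]) cube([420, 53, 28]);
translate([454, 495, 999]) cube([420, 53, 28]);
translate([454, 495, 1282]) cube([420, 53, 28]);
translate([454, 495, 1565]) cube([420, 53, 28]);
translate([454, 495, 1848]) cube([420, 53, 28]);
translate([454, 495, 2131]) cube([420, 53, 28]);


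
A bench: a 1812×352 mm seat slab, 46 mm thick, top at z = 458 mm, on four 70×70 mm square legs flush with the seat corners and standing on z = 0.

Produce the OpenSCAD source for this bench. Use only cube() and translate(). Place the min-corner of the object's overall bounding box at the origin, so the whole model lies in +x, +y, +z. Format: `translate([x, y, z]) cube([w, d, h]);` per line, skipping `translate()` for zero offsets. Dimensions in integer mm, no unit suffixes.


// leg_h = 458 − 46 = 412
translate([0, 0, 412]) cube([1812, 352, 46]);
cube([70, 70, 412]);
translate([0, 282, 0]) cube([70, 70, 412]);
translate([1742, 0, 0]) cube([70, 70, 412]);
translate([1742, 282, 0]) cube([70, 70, 412]);


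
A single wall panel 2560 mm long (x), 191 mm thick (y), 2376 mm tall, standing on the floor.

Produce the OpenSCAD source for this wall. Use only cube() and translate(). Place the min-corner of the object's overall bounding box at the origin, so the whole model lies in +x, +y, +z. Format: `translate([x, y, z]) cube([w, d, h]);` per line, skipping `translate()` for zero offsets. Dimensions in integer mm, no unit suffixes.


cube([2560, 191, 2376]);


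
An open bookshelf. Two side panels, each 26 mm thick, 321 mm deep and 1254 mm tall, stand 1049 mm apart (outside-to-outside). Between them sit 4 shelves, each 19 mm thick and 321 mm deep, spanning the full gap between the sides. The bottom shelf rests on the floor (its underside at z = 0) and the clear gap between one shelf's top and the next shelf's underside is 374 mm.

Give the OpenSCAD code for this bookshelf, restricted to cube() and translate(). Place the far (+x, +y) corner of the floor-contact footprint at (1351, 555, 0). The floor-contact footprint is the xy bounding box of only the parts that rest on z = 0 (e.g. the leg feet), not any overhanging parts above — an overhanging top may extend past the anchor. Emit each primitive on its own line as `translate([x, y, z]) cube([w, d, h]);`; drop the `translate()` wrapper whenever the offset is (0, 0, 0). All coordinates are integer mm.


translate([302, 234, 0]) cube([26, 321, 1254]);
translate([1325, 234, 0]) cube([26, 321, 1254]);
translate([328, 234, 0]) cube([997, 321, 19]);
translate([328, 234, 393]) cube([997, 321, 19]);
translate([328, 234, 786]) cube([997, 321, 19]);
translate([328, 234, 1179]) cube([997, 321, 19]);


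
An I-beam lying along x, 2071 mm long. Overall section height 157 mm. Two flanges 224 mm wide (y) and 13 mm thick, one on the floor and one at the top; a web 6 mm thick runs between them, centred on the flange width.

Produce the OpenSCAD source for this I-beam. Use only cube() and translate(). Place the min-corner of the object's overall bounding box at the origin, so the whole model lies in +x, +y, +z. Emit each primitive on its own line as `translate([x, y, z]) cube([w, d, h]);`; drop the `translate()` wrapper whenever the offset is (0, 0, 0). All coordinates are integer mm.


cube([2071, 224, 13]);
translate([0, 109, 13]) cube([2071, 6, 131]);
translate([0, 0, 144]) cube([2071, 224, 13]);


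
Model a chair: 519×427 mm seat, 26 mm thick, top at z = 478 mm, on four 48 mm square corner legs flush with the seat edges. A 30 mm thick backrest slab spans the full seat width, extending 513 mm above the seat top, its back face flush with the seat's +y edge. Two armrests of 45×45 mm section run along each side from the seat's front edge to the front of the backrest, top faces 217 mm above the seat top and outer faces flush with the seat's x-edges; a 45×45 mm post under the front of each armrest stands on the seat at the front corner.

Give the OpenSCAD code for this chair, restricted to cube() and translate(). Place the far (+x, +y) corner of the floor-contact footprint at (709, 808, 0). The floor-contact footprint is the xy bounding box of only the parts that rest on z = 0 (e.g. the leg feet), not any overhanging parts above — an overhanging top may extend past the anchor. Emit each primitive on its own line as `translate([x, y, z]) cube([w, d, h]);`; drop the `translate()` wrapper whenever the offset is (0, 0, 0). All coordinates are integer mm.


translate([190, 381, 452]) cube([519, 427, 26]);
translate([190, 381, 0]) cube([48, 48, 452]);
translate([661, 381, 0]) cube([48, 48, 452]);
translate([190, 760, 0]) cube([48, 48, 452]);
translate([661, 760, 0]) cube([48, 48, 452]);
translate([190, 778, 478]) cube([519, 30, 513]);
translate([190, 381, 650]) cube([45, 397, 45]);
translate([664, 381, 650]) cube([45, 397, 45]);
translate([190, 381, 478]) cube([45, 45, 172]);
translate([664, 381, 478]) cube([45, 45, 172]);


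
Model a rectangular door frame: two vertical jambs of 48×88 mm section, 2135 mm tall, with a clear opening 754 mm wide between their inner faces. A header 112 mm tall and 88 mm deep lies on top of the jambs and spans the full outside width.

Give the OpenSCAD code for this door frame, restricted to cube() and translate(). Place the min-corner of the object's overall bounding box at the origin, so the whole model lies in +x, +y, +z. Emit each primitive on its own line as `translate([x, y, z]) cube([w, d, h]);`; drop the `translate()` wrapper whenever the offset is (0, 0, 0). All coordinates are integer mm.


cube([48, 88, 2135]);
translate([802, 0, 0]) cube([48, 88, 2135]);
translate([0, 0, 2135]) cube([850, 88, 112]);


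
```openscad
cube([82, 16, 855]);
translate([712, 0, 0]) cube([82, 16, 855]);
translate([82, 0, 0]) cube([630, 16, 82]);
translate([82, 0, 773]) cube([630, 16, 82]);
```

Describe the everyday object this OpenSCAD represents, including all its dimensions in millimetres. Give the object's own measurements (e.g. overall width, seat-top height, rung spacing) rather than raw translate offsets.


A rectangular picture frame lying in the x–z plane (depth along y). The opening is 630 mm wide (x) by 691 mm tall (z), surrounded by a border 82 mm wide on all four sides. The frame is 16 mm deep and is made of two full-height vertical stiles with two horizontal rails fitted between them.


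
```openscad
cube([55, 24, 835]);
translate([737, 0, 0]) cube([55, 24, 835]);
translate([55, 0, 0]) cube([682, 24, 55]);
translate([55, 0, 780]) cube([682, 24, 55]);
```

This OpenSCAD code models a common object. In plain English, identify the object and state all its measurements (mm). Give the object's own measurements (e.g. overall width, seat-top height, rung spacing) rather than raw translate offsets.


A rectangular picture frame lying in the x–z plane (depth along y). The opening is 682 mm wide (x) by 725 mm tall (z), surrounded by a border 55 mm wide on all four sides. The frame is 24 mm deep and is made of two full-height vertical stiles with two horizontal rails fitted between them.


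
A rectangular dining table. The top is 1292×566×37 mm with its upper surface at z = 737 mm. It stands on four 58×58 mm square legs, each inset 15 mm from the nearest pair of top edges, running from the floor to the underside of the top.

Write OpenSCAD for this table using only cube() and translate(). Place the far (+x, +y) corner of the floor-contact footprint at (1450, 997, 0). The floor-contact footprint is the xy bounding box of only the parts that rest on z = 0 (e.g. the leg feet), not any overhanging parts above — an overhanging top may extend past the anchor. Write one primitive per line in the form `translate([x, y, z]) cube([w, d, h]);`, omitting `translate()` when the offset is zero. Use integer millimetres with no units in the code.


translate([173, 446, 700]) cube([1292, 566, 37]);
translate([188, 461, 0]) cube([58, 58, 700]);
translate([1392, 461, 0]) cube([58, 58, 700]);
translate([188, 939, 0]) cube([58, 58, 700]);
translate([1392, 939, 0]) cube([58, 58, 700]);


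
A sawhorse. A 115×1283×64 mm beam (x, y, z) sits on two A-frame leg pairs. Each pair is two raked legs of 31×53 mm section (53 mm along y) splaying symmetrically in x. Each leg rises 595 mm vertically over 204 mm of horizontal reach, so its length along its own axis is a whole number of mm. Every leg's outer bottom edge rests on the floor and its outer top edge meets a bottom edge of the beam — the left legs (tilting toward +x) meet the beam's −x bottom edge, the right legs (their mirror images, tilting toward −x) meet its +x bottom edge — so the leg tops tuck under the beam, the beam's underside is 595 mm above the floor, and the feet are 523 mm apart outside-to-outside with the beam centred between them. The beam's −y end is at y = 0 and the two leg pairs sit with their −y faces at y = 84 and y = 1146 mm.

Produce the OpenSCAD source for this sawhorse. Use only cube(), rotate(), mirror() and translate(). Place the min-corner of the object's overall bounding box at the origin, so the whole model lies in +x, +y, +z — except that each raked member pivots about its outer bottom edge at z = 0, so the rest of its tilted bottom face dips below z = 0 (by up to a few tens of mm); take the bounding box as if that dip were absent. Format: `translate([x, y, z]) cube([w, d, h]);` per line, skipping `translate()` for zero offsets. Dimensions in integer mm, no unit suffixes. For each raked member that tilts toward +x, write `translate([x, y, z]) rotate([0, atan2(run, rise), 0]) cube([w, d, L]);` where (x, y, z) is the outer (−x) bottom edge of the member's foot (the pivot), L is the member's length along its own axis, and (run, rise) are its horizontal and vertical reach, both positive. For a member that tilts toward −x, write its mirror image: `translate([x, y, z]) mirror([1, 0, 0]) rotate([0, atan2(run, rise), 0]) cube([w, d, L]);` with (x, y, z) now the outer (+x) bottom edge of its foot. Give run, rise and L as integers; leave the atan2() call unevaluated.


translate([204, 0, 595]) cube([115, 1283, 64]);
translate([0, 84, 0]) rotate([0, atan2(204, 595), 0]) cube([31, 53, 629]);
translate([523, 84, 0]) mirror([1, 0, 0]) rotate([0, atan2(204, 595), 0]) cube([31, 53, 629]);
translate([0, 1146, 0]) rotate([0, atan2(204, 595), 0]) cube([31, 53, 629]);
translate([523, 1146, 0]) mirror([1, 0, 0]) rotate([0, atan2(204, 595), 0]) cube([31, 53, 629]);


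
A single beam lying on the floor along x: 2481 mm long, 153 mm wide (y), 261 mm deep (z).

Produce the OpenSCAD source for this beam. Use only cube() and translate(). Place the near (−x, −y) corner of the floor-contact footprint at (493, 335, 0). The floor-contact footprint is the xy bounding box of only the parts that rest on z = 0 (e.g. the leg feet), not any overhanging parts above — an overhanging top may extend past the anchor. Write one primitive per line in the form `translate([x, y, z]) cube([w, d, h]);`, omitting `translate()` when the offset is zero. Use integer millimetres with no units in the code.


translate([493, 335, 0]) cube([2481, 153, 261]);


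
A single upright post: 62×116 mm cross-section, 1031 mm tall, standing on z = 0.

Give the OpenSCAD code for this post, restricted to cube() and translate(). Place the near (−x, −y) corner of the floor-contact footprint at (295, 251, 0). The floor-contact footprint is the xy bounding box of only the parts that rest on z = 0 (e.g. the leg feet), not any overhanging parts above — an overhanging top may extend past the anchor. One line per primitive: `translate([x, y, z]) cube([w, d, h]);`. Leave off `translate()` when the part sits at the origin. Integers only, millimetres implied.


translate([295, 251, 0]) cube([62, 116, 1031]);


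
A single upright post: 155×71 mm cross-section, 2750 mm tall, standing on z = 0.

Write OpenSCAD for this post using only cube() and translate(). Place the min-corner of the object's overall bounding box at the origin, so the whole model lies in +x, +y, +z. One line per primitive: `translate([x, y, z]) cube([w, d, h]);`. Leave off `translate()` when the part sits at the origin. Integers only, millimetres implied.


cube([155, 71, 2750]);


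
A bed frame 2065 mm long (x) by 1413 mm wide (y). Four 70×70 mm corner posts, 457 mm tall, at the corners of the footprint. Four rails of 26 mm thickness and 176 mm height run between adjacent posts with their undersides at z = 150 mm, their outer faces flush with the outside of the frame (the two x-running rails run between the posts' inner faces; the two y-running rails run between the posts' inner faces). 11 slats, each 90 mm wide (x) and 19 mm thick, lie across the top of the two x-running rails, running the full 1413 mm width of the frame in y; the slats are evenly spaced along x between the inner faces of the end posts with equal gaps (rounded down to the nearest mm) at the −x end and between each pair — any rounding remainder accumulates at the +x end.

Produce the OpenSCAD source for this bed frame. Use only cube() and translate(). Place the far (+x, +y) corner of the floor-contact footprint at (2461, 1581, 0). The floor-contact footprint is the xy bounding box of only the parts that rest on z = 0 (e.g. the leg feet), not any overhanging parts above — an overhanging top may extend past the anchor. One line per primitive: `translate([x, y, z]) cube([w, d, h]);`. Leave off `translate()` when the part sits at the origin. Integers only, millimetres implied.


translate([396, 168, 0]) cube([70, 70, 457]);
translate([396, 1511, 0]) cube([70, 70, 457]);
translate([2391, 168, 0]) cube([70, 70, 457]);
translate([2391, 1511, 0]) cube([70, 70, 457]);
translate([466, 168, 150]) cube([1925, 26, 176]);
translate([466, 1555, 150]) cube([1925, 26, 176]);
translate([396, 238, 150]) cube([26, 1273, 176]);
translate([2435, 238, 150]) cube([26, 1273, 176]);
translate([543, 168, 326]) cube([90, 1413, 19]);
translate([710, 168, 326]) cube([90, 1413, 19]);
translate([877, 168, 326]) cube([90, 1413, 19]);
translate([1044, 168, 326]) cube([90, 1413, 19]);
translate([1211, 168, 326]) cube([90, 1413, 19]);
translate([1378, 168, 326]) cube([90, 1413, 19]);
translate([1545, 168, 326]) cube([90, 1413, 19]);
translate([1712, 168, 326]) cube([90, 1413, 19]);
translate([1879, 168, 326]) cube([90, 1413, 19]);
translate([2046, 168, 326]) cube([90, 1413, 19]);
translate([2213, 168, 326]) cube([90, 1413, 19]);
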